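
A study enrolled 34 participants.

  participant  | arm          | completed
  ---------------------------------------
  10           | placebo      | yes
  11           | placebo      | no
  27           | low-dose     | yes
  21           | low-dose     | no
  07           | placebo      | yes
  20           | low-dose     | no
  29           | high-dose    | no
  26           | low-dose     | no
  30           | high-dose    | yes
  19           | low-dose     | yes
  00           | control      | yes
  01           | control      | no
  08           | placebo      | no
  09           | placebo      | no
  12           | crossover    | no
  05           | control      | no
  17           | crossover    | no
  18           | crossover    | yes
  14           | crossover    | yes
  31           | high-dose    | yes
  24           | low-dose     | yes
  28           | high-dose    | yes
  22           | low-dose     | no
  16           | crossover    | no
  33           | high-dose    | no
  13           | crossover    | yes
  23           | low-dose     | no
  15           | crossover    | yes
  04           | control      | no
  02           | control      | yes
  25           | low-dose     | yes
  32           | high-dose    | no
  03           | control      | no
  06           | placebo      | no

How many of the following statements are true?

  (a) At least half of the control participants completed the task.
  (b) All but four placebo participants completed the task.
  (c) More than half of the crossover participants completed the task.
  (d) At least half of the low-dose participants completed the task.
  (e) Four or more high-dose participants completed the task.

(a) control: |A| = 6, |A ∩ B| = 2; needs |A ∩ B| ≥ |A ∖ B| — false.
(b) placebo: |A| = 6, |A ∩ B| = 2; needs |A ∖ B| = 4 — true.
(c) crossover: |A| = 7, |A ∩ B| = 4; needs |A ∩ B| > |A ∖ B| — true.
(d) low-dose: |A| = 9, |A ∩ B| = 4; needs |A ∩ B| ≥ |A ∖ B| — false.
(e) high-dose: |A| = 6, |A ∩ B| = 3; needs |A ∩ B| ≥ 4 — false.

2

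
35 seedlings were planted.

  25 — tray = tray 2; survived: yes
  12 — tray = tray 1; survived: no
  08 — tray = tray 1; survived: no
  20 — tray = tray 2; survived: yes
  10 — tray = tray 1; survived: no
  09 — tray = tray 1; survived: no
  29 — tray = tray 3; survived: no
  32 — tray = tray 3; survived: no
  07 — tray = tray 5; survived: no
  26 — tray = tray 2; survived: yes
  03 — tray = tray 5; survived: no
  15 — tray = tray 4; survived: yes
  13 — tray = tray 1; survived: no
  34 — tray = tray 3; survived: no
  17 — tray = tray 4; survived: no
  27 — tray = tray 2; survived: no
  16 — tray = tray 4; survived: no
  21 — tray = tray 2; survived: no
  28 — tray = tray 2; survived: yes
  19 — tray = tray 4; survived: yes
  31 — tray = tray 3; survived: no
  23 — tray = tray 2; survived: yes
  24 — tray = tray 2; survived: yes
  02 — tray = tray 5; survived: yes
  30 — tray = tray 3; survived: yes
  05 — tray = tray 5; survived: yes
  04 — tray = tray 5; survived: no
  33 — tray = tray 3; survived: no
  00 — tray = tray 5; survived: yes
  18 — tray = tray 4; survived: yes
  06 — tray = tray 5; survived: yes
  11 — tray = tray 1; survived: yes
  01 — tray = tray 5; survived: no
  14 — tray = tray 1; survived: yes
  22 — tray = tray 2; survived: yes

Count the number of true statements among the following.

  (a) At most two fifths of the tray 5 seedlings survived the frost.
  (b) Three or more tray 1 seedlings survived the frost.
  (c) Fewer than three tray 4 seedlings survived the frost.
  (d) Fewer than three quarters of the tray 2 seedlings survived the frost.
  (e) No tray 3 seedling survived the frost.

(a) tray 5: |A| = 8, |A ∩ B| = 4; needs |A ∩ B| / |A| ≤ 2/5 — false.
(b) tray 1: |A| = 7, |A ∩ B| = 2; needs |A ∩ B| ≥ 3 — false.
(c) tray 4: |A| = 5, |A ∩ B| = 3; needs |A ∩ B| < 3 — false.
(d) tray 2: |A| = 9, |A ∩ B| = 7; needs |A ∩ B| / |A| < 3/4 — false.
(e) tray 3: |A| = 6, |A ∩ B| = 1; needs A ∩ B = ∅ (|A ∩ B| = 0) — false.

0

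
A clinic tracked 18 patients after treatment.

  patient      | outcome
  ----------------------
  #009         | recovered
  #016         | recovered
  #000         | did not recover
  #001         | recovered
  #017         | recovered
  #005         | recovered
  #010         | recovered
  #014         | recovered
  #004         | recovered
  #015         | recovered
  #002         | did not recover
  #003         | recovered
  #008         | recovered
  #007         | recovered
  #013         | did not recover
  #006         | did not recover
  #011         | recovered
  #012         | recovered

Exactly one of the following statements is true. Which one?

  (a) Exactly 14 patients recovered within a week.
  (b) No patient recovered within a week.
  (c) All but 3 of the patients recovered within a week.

(a)

|A| = 18, |A ∩ B| = 14, |A ∖ B| = 4.
(a) requires |A ∩ B| = 14: true.
(b) requires A ∩ B = ∅ (|A ∩ B| = 0): false.
(c) requires |A ∖ B| = 3: false.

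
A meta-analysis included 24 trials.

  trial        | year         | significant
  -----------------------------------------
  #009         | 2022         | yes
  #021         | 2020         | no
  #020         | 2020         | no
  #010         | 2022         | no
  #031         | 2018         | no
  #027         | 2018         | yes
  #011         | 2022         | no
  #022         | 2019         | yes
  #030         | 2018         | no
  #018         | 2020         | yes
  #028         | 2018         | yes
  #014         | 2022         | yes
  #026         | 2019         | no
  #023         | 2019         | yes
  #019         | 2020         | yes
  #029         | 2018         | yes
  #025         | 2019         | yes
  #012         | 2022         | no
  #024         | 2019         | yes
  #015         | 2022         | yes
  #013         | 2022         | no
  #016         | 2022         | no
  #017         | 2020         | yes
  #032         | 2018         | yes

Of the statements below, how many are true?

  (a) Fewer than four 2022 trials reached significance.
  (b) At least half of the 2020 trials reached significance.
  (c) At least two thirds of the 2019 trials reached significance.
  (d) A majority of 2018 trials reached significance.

(a) 2022: |A| = 8, |A ∩ B| = 3; needs |A ∩ B| < 4 — true.
(b) 2020: |A| = 5, |A ∩ B| = 3; needs |A ∩ B| ≥ |A ∖ B| — true.
(c) 2019: |A| = 5, |A ∩ B| = 4; needs |A ∩ B| / |A| ≥ 2/3 — true.
(d) 2018: |A| = 6, |A ∩ B| = 4; needs |A ∩ B| > |A ∖ B| — true.

4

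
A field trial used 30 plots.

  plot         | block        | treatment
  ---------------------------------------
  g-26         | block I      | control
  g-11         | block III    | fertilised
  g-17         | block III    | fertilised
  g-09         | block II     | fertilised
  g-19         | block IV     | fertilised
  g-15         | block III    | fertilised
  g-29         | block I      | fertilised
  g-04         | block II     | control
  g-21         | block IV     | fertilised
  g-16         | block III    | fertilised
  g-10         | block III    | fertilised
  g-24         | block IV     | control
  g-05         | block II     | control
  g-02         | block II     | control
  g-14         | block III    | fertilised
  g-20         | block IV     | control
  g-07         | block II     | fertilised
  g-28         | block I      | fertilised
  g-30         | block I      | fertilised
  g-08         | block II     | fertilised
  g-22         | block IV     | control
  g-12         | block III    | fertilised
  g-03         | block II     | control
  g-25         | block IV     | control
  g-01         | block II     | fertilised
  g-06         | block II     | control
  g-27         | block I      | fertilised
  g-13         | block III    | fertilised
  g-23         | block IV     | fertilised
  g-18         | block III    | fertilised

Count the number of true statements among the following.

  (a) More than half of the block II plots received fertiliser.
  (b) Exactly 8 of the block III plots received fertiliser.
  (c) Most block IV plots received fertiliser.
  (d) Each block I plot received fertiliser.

0

(a) block II: |A| = 9, |A ∩ B| = 4; needs |A ∩ B| > |A ∖ B| — false.
(b) block III: |A| = 9, |A ∩ B| = 9; needs |A ∩ B| = 8 — false.
(c) block IV: |A| = 7, |A ∩ B| = 3; needs |A ∩ B| > |A ∖ B| — false.
(d) block I: |A| = 5, |A ∩ B| = 4; needs A ⊆ B, i.e. every element of A is in B (|A ∖ B| = 0) — false.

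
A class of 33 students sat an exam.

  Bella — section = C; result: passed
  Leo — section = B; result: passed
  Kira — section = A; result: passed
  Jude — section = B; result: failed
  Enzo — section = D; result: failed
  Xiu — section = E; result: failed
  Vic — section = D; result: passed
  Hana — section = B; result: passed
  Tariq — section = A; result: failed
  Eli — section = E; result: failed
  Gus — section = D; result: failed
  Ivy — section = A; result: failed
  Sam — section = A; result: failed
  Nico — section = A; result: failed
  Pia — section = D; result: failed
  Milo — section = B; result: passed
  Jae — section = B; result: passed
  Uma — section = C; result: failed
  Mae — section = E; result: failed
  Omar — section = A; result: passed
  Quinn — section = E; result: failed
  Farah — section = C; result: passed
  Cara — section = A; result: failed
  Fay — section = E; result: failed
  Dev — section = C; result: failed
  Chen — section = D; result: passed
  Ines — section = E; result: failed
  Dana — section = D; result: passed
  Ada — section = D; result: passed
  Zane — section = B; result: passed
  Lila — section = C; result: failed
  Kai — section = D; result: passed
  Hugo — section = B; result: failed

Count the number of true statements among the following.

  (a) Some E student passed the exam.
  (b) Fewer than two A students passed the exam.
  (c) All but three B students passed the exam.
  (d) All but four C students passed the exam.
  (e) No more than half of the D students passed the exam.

(a) E: |A| = 6, |A ∩ B| = 0; needs A ∩ B ≠ ∅ (|A ∩ B| ≥ 1) — false.
(b) A: |A| = 7, |A ∩ B| = 2; needs |A ∩ B| < 2 — false.
(c) B: |A| = 7, |A ∩ B| = 5; needs |A ∖ B| = 3 — false.
(d) C: |A| = 5, |A ∩ B| = 2; needs |A ∖ B| = 4 — false.
(e) D: |A| = 8, |A ∩ B| = 5; needs |A ∩ B| ≤ |A ∖ B| — false.

0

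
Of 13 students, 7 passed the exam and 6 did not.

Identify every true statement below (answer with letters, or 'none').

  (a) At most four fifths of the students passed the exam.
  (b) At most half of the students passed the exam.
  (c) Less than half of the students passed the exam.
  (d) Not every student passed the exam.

(a), (d)

|A| = 13, |A ∩ B| = 7, |A ∖ B| = 6.
(a) |A ∩ B| / |A| ≤ 4/5: holds.
(b) |A ∩ B| ≤ |A ∖ B|: fails.
(c) |A ∩ B| < |A ∖ B|: fails.
(d) A ⊄ B (|A ∖ B| ≥ 1): holds.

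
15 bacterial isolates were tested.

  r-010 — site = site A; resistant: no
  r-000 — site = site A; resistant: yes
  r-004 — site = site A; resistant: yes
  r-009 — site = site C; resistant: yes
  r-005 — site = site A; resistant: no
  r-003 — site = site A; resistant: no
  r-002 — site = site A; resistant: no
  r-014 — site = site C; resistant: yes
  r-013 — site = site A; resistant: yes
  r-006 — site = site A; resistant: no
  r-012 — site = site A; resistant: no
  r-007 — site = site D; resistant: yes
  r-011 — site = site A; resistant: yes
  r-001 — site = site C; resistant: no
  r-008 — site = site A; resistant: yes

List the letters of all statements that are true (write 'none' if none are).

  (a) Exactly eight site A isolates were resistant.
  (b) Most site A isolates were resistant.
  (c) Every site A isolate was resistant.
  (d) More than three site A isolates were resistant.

(d)

|A| = 11, |A ∩ B| = 5, |A ∖ B| = 6.
(a) |A ∩ B| = 8: fails.
(b) |A ∩ B| > |A ∖ B|: fails.
(c) A ⊆ B, i.e. every element of A is in B (|A ∖ B| = 0): fails.
(d) |A ∩ B| > 3: holds.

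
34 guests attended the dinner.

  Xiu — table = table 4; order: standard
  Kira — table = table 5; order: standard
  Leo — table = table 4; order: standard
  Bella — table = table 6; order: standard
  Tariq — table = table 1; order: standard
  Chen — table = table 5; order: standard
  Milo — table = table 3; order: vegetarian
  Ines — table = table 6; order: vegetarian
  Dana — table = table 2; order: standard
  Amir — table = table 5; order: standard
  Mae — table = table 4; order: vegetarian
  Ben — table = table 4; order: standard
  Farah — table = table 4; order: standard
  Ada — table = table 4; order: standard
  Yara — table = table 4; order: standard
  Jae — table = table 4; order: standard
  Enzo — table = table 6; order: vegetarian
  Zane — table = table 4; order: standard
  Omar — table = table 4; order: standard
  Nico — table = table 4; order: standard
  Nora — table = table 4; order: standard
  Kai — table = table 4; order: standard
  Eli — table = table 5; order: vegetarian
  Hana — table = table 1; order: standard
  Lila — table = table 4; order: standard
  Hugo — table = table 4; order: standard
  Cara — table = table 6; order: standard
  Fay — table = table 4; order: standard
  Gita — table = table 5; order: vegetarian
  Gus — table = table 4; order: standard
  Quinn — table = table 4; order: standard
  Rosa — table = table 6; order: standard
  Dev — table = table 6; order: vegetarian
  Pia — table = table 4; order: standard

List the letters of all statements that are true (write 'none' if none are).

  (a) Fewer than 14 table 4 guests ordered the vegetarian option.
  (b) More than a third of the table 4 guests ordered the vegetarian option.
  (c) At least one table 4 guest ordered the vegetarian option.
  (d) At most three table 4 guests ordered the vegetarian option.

|A| = 19, |A ∩ B| = 1, |A ∖ B| = 18.
(a) |A ∩ B| < 14: holds.
(b) |A ∩ B| / |A| > 1/3: fails.
(c) A ∩ B ≠ ∅ (|A ∩ B| ≥ 1): holds.
(d) |A ∩ B| ≤ 3: holds.

(a), (c), (d)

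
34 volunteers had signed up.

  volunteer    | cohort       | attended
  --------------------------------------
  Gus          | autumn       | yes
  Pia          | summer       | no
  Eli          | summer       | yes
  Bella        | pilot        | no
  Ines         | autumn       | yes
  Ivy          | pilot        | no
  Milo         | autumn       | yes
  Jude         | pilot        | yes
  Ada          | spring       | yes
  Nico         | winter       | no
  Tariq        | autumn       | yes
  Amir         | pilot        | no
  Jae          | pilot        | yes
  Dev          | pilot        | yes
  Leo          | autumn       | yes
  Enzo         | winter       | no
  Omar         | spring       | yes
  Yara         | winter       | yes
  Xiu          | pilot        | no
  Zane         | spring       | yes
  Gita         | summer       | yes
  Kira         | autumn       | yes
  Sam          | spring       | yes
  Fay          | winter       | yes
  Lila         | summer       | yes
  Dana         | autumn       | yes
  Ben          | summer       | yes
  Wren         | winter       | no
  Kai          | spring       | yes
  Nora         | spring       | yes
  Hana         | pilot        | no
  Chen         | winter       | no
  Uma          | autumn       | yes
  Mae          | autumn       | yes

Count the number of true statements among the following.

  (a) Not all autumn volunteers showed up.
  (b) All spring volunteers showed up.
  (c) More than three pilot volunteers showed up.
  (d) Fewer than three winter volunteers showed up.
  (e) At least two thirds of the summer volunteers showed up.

(a) autumn: |A| = 9, |A ∩ B| = 9; needs A ⊄ B (|A ∖ B| ≥ 1) — false.
(b) spring: |A| = 6, |A ∩ B| = 6; needs A ⊆ B, i.e. every element of A is in B (|A ∖ B| = 0) — true.
(c) pilot: |A| = 8, |A ∩ B| = 3; needs |A ∩ B| > 3 — false.
(d) winter: |A| = 6, |A ∩ B| = 2; needs |A ∩ B| < 3 — true.
(e) summer: |A| = 5, |A ∩ B| = 4; needs |A ∩ B| / |A| ≥ 2/3 — true.

3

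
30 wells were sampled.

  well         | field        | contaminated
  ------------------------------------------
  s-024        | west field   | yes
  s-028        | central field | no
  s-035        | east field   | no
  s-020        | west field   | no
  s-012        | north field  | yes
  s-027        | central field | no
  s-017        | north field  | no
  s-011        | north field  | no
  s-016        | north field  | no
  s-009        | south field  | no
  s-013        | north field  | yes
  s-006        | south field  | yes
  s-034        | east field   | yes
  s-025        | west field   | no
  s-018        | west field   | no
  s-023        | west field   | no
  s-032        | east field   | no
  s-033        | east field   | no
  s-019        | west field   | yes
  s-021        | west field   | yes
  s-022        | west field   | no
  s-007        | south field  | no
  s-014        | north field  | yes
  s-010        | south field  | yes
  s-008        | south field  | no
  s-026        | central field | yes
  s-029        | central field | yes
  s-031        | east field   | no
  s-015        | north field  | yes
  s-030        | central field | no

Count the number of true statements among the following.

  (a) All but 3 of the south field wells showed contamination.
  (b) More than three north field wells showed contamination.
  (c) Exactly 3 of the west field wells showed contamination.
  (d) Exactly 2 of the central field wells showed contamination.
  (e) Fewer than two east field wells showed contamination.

(a) south field: |A| = 5, |A ∩ B| = 2; needs |A ∖ B| = 3 — true.
(b) north field: |A| = 7, |A ∩ B| = 4; needs |A ∩ B| > 3 — true.
(c) west field: |A| = 8, |A ∩ B| = 3; needs |A ∩ B| = 3 — true.
(d) central field: |A| = 5, |A ∩ B| = 2; needs |A ∩ B| = 2 — true.
(e) east field: |A| = 5, |A ∩ B| = 1; needs |A ∩ B| < 2 — true.

5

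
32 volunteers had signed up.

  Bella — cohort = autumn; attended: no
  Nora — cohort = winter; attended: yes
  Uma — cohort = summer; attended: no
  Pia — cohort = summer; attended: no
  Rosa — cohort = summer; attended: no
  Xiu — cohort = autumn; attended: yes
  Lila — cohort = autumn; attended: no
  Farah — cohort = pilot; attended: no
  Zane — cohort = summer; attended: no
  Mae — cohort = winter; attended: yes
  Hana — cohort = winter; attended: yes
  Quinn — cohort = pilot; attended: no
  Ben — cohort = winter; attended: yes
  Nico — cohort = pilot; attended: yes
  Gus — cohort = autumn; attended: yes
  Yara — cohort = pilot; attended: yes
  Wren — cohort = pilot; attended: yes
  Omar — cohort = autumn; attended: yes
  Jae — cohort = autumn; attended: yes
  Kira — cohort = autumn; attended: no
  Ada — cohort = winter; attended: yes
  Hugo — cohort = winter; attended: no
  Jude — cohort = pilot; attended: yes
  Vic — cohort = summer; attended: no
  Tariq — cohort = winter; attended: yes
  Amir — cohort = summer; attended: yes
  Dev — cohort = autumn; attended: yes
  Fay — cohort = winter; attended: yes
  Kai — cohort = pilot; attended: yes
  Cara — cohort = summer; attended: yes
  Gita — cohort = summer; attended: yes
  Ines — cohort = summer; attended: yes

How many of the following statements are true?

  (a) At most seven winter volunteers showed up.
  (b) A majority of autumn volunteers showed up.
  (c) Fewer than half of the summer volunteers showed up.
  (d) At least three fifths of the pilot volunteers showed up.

(a) winter: |A| = 8, |A ∩ B| = 7; needs |A ∩ B| ≤ 7 — true.
(b) autumn: |A| = 8, |A ∩ B| = 5; needs |A ∩ B| > |A ∖ B| — true.
(c) summer: |A| = 9, |A ∩ B| = 4; needs |A ∩ B| < |A ∖ B| — true.
(d) pilot: |A| = 7, |A ∩ B| = 5; needs |A ∩ B| / |A| ≥ 3/5 — true.

4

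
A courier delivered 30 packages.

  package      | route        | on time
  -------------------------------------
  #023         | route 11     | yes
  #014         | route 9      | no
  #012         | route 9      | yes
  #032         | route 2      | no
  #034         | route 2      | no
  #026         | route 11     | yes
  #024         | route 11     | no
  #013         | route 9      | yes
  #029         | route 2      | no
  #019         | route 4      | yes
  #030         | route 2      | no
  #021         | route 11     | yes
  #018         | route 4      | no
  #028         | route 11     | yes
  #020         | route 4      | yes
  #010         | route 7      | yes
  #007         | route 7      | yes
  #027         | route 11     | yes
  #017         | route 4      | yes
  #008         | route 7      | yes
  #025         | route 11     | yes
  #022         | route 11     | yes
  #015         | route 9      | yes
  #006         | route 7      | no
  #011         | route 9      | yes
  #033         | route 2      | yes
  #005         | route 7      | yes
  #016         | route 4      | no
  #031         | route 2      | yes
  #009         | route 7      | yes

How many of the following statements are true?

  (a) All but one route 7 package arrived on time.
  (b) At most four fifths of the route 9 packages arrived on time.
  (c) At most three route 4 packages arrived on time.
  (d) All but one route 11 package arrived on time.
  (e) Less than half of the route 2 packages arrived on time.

5

(a) route 7: |A| = 6, |A ∩ B| = 5; needs |A ∖ B| = 1 — true.
(b) route 9: |A| = 5, |A ∩ B| = 4; needs |A ∩ B| / |A| ≤ 4/5 — true.
(c) route 4: |A| = 5, |A ∩ B| = 3; needs |A ∩ B| ≤ 3 — true.
(d) route 11: |A| = 8, |A ∩ B| = 7; needs |A ∖ B| = 1 — true.
(e) route 2: |A| = 6, |A ∩ B| = 2; needs |A ∩ B| < |A ∖ B| — true.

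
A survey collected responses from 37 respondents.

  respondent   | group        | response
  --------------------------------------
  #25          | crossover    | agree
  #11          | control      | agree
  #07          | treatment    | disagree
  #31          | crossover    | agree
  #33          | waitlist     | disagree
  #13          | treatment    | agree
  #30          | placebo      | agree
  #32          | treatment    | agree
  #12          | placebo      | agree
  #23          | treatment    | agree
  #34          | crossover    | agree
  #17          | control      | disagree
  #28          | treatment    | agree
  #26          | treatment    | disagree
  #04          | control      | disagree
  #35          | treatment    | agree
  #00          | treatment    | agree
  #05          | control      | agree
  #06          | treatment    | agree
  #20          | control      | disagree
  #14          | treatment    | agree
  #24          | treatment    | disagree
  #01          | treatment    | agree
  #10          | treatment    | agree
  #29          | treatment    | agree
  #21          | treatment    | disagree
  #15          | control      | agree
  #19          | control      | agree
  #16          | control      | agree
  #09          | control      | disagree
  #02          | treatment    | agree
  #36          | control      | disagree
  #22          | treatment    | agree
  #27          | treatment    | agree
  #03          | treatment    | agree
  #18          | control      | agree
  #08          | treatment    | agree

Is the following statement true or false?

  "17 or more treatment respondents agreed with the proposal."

False

'17 or more treatment respondents agreed with the proposal' holds iff |A ∩ B| ≥ 17.
|A| = 20, |A ∩ B| = 16, |A ∖ B| = 4.
|A ∩ B| = 16, so the statement is false.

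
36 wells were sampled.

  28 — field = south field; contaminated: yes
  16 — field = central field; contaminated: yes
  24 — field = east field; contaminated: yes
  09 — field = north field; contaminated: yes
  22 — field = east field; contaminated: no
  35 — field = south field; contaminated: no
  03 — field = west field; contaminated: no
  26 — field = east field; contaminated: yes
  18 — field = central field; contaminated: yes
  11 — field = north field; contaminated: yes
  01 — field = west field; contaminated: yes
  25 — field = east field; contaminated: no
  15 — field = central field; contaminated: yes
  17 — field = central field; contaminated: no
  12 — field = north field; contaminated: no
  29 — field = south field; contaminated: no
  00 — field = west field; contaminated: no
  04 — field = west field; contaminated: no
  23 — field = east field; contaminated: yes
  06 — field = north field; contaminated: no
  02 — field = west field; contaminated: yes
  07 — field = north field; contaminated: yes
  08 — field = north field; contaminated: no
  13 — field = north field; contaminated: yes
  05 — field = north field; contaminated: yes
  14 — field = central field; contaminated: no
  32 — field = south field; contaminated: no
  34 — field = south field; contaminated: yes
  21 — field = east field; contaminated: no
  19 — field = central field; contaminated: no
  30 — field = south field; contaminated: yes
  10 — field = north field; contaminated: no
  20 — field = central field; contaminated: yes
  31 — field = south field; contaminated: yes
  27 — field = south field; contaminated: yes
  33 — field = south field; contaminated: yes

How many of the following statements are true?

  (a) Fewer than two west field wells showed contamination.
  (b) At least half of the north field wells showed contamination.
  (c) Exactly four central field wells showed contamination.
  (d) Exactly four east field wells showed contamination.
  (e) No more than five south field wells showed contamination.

(a) west field: |A| = 5, |A ∩ B| = 2; needs |A ∩ B| < 2 — false.
(b) north field: |A| = 9, |A ∩ B| = 5; needs |A ∩ B| ≥ |A ∖ B| — true.
(c) central field: |A| = 7, |A ∩ B| = 4; needs |A ∩ B| = 4 — true.
(d) east field: |A| = 6, |A ∩ B| = 3; needs |A ∩ B| = 4 — false.
(e) south field: |A| = 9, |A ∩ B| = 6; needs |A ∩ B| ≤ 5 — false.

2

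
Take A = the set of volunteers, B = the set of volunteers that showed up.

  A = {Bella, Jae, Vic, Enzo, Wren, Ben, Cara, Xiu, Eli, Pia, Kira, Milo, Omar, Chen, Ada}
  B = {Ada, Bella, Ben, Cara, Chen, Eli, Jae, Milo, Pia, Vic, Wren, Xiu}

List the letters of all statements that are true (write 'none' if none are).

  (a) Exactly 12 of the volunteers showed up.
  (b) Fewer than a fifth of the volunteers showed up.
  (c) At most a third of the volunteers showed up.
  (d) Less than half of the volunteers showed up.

(a)

|A| = 15, |A ∩ B| = 12, |A ∖ B| = 3.
(a) |A ∩ B| = 12: holds.
(b) |A ∩ B| / |A| < 1/5: fails.
(c) |A ∩ B| / |A| ≤ 1/3: fails.
(d) |A ∩ B| < |A ∖ B|: fails.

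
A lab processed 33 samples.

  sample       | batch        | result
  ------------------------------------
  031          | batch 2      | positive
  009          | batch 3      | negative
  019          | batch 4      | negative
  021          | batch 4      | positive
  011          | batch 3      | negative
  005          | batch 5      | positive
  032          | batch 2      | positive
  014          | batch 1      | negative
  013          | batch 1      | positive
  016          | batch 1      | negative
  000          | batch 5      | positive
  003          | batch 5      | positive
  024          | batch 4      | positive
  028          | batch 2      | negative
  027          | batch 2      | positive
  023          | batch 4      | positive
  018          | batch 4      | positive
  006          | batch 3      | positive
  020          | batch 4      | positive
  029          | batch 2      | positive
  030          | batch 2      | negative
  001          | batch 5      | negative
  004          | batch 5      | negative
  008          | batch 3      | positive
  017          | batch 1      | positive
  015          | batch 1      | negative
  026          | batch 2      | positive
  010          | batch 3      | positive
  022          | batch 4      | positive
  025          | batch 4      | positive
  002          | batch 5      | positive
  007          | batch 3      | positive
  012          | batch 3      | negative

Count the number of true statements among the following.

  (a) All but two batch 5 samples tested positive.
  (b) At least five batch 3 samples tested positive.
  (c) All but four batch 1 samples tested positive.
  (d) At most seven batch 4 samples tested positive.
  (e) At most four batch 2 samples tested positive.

2

(a) batch 5: |A| = 6, |A ∩ B| = 4; needs |A ∖ B| = 2 — true.
(b) batch 3: |A| = 7, |A ∩ B| = 4; needs |A ∩ B| ≥ 5 — false.
(c) batch 1: |A| = 5, |A ∩ B| = 2; needs |A ∖ B| = 4 — false.
(d) batch 4: |A| = 8, |A ∩ B| = 7; needs |A ∩ B| ≤ 7 — true.
(e) batch 2: |A| = 7, |A ∩ B| = 5; needs |A ∩ B| ≤ 4 — false.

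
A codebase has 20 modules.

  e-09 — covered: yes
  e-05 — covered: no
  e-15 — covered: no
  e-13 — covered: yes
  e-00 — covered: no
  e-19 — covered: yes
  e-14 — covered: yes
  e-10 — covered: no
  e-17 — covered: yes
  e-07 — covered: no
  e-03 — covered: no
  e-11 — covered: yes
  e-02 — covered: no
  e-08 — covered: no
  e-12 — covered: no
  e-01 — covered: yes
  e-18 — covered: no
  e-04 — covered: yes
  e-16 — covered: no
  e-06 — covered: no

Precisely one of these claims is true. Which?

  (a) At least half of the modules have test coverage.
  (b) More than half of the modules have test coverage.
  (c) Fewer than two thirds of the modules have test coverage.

|A| = 20, |A ∩ B| = 8, |A ∖ B| = 12.
(a) requires |A ∩ B| ≥ |A ∖ B|: false.
(b) requires |A ∩ B| > |A ∖ B|: false.
(c) requires |A ∩ B| / |A| < 2/3: true.

(c)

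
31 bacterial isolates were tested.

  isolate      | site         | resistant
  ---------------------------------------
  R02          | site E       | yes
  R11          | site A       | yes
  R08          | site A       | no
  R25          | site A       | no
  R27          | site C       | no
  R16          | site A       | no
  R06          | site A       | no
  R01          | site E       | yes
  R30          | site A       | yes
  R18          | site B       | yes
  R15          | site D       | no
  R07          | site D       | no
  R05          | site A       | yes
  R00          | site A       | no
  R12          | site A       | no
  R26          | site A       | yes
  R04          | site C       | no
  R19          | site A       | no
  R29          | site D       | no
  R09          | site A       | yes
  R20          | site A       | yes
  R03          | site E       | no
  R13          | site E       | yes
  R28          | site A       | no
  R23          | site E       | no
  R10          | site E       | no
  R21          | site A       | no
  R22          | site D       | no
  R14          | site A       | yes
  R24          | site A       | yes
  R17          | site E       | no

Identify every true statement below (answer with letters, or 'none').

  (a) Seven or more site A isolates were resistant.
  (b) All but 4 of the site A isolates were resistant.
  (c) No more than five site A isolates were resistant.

|A| = 17, |A ∩ B| = 8, |A ∖ B| = 9.
(a) |A ∩ B| ≥ 7: holds.
(b) |A ∖ B| = 4: fails.
(c) |A ∩ B| ≤ 5: fails.

(a)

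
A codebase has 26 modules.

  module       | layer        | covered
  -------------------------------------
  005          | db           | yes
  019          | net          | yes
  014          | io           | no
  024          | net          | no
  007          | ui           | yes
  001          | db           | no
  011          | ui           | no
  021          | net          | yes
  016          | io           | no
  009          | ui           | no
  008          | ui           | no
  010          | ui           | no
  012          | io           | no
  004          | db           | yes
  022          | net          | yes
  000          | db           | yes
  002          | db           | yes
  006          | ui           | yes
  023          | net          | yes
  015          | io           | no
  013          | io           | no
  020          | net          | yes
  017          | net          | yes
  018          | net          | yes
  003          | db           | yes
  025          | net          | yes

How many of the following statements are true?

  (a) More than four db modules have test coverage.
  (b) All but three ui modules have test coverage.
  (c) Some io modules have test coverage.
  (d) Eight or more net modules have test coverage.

(a) db: |A| = 6, |A ∩ B| = 5; needs |A ∩ B| > 4 — true.
(b) ui: |A| = 6, |A ∩ B| = 2; needs |A ∖ B| = 3 — false.
(c) io: |A| = 5, |A ∩ B| = 0; needs A ∩ B ≠ ∅ (|A ∩ B| ≥ 1) — false.
(d) net: |A| = 9, |A ∩ B| = 8; needs |A ∩ B| ≥ 8 — true.

2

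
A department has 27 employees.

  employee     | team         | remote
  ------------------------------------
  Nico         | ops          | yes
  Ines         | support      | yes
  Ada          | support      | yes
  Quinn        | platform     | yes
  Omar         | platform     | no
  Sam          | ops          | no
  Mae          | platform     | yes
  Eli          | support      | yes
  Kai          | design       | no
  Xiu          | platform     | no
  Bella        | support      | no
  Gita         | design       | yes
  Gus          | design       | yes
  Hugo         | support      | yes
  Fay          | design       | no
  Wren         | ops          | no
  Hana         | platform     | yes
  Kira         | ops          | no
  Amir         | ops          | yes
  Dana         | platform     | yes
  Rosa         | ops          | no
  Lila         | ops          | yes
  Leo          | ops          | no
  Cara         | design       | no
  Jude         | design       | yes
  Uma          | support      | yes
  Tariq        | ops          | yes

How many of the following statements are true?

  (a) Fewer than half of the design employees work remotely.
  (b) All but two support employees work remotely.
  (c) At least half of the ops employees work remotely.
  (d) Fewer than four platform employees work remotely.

(a) design: |A| = 6, |A ∩ B| = 3; needs |A ∩ B| < |A ∖ B| — false.
(b) support: |A| = 6, |A ∩ B| = 5; needs |A ∖ B| = 2 — false.
(c) ops: |A| = 9, |A ∩ B| = 4; needs |A ∩ B| ≥ |A ∖ B| — false.
(d) platform: |A| = 6, |A ∩ B| = 4; needs |A ∩ B| < 4 — false.

0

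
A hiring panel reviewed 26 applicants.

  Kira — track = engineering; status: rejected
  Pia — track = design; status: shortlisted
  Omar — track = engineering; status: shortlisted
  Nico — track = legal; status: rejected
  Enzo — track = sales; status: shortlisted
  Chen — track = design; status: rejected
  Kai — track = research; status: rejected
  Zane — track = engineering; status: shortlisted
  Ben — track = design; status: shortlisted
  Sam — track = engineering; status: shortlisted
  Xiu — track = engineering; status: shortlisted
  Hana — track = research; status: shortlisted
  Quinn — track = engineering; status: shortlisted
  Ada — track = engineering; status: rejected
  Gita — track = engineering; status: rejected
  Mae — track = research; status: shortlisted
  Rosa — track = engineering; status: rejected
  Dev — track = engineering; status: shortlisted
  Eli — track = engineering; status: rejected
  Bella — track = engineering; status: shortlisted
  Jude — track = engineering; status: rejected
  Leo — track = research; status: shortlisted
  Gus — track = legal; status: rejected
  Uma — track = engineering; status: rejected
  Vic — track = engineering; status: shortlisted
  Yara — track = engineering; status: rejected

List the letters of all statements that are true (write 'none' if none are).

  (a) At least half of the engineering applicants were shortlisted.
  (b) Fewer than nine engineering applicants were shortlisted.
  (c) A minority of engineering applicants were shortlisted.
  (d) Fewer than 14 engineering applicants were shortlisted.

(a), (b), (d)

|A| = 16, |A ∩ B| = 8, |A ∖ B| = 8.
(a) |A ∩ B| ≥ |A ∖ B|: holds.
(b) |A ∩ B| < 9: holds.
(c) |A ∩ B| < |A ∖ B|: fails.
(d) |A ∩ B| < 14: holds.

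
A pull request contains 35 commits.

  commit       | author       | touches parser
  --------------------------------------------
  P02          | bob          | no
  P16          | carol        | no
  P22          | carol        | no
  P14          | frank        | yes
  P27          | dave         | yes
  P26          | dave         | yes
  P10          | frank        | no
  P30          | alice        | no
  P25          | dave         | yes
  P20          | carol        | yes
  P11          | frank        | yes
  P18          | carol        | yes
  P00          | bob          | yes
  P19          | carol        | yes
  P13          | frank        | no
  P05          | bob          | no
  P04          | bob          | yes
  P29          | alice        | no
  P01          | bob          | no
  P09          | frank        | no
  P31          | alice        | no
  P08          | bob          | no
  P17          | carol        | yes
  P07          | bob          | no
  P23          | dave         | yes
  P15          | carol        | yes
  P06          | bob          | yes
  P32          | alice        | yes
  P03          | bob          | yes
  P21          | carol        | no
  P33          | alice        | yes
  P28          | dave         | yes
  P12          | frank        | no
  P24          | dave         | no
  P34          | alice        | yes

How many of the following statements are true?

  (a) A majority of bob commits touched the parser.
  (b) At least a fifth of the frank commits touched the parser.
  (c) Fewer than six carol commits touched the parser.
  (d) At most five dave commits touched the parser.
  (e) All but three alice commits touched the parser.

(a) bob: |A| = 9, |A ∩ B| = 4; needs |A ∩ B| > |A ∖ B| — false.
(b) frank: |A| = 6, |A ∩ B| = 2; needs |A ∩ B| / |A| ≥ 1/5 — true.
(c) carol: |A| = 8, |A ∩ B| = 5; needs |A ∩ B| < 6 — true.
(d) dave: |A| = 6, |A ∩ B| = 5; needs |A ∩ B| ≤ 5 — true.
(e) alice: |A| = 6, |A ∩ B| = 3; needs |A ∖ B| = 3 — true.

4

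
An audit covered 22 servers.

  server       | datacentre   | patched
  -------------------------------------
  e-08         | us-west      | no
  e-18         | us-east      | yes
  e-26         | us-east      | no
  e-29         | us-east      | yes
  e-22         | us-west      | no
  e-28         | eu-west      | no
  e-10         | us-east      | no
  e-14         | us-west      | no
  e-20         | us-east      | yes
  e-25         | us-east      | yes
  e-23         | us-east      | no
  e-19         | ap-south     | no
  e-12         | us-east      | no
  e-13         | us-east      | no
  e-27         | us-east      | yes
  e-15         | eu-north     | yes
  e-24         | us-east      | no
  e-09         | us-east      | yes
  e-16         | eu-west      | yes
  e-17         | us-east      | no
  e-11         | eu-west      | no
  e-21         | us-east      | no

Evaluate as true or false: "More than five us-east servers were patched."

The determiner here denotes the relation: |A ∩ B| > 5.
A (the restrictor) = {e-18, e-26, e-29, e-10, e-20, e-25, e-23, e-12, e-13, e-27, e-24, e-09, e-17, e-21}, |A| = 14.
A ∩ B = {e-18, e-29, e-20, e-25, e-27, e-09}, so |A ∩ B| = 6.
|A ∩ B| = 6, so the statement is true.

True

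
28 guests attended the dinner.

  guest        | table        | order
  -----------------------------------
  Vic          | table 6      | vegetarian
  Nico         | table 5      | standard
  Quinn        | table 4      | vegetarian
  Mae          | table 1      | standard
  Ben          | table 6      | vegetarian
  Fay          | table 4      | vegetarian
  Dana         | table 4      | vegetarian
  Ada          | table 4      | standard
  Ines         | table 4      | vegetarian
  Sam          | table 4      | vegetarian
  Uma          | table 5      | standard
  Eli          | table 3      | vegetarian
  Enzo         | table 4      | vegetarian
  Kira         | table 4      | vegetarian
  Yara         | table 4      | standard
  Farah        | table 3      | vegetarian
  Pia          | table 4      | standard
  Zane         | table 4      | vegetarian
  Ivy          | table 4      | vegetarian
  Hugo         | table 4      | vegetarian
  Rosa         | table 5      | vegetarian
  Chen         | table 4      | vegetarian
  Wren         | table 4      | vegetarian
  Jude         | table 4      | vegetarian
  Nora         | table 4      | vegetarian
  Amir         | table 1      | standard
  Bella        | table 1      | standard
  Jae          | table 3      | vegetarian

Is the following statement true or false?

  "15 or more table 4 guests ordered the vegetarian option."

'15 or more table 4 guests ordered the vegetarian option' holds iff |A ∩ B| ≥ 15.
|A| = 17, |A ∩ B| = 14, |A ∖ B| = 3.
|A ∩ B| = 14, so the statement is false.

False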